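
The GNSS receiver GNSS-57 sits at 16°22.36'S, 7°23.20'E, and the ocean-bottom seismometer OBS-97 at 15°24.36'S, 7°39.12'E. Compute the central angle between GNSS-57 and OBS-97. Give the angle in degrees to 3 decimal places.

1.000°

GNSS-57: φ = -16.37267°, λ = +7.38667°
OBS-97: φ = -15.40600°, λ = +7.65200°
Δφ = 0.9667°,  Δλ = 0.2653°
a = sin²(Δφ/2) + cos φ₁ cos φ₂ sin²(Δλ/2) = 0.000076
c = 2·arcsin(√a) = 0.017450 rad = 0.9998°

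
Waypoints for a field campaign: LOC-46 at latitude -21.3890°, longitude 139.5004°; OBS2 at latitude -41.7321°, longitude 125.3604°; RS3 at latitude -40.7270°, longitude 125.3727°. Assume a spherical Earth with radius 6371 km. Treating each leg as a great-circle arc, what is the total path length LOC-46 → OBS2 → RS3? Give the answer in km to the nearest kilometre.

LOC-46→OBS2: c = 0.411369 rad, d = 2620.83 km
OBS2→RS3: c = 0.017543 rad, d = 111.77 km
Total = 2620.83 + 111.77 = 2732.60 km

2733 km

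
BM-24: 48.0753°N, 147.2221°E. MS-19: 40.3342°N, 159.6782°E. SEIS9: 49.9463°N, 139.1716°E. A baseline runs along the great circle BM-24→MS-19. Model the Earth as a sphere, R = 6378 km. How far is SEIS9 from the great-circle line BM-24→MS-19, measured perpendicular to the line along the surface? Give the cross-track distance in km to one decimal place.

δ₁₃ = central angle BM-24→SEIS9 = 0.097716 rad  (haversine)
θ₁₃ = bearing BM-24→SEIS9 = 292.521°,  θ₁₂ = bearing BM-24→MS-19 = 126.429°
dₓₜ = R·arcsin(sin δ₁₃ · sin(θ₁₃ − θ₁₂)) = 6378·arcsin(0.09756·sin(166.092°)) = 149.576 km
|dₓₜ| = 149.576 km

149.6 km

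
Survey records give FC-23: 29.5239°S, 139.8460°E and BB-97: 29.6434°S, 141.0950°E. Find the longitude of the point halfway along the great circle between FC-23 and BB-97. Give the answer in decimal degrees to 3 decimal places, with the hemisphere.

140.470°E

Bx = cos φ₂ cos Δλ = 0.868914,  By = cos φ₂ sin Δλ = 0.018945
φₘ = atan2(sin φ₁ + sin φ₂, √((cos φ₁ + Bx)² + By²)) = -29.58511°
λₘ = λ₁ + atan2(By, cos φ₁ + Bx) = 140.47013°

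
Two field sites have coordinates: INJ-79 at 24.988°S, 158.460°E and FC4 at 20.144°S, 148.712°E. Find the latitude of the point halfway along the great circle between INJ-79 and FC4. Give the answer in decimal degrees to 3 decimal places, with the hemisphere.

22.640°S

Bx = cos φ₂ cos Δλ = 0.925275,  By = cos φ₂ sin Δλ = -0.158958
φₘ = atan2(sin φ₁ + sin φ₂, √((cos φ₁ + Bx)² + By²)) = -22.63962°
λₘ = λ₁ + atan2(By, cos φ₁ + Bx) = 153.50012°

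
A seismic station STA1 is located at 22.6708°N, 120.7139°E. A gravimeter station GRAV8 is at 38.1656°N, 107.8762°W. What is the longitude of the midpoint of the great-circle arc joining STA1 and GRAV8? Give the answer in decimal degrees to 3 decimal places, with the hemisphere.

176.384°E

Bx = cos φ₂ cos Δλ = -0.520044,  By = cos φ₂ sin Δλ = 0.589669
φₘ = atan2(sin φ₁ + sin φ₂, √((cos φ₁ + Bx)² + By²)) = 54.56240°
λₘ = λ₁ + atan2(By, cos φ₁ + Bx) = 176.38432°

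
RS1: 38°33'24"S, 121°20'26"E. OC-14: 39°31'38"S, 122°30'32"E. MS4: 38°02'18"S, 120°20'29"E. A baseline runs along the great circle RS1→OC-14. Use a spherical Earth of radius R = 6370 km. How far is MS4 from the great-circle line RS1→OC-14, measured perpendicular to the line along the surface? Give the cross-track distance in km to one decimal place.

25.5 km

RS1: φ = -38.55667°, λ = +121.34056°
OC-14: φ = -39.52722°, λ = +122.50889°
MS4: φ = -38.03833°, λ = +120.34139°
δ₁₃ = central angle RS1→MS4 = 0.016406 rad  (haversine)
θ₁₃ = bearing RS1→MS4 = 303.155°,  θ₁₂ = bearing RS1→OC-14 = 137.292°
dₓₜ = R·arcsin(sin δ₁₃ · sin(θ₁₃ − θ₁₂)) = 6370·arcsin(0.01640·sin(165.863°)) = 25.523 km
|dₓₜ| = 25.523 km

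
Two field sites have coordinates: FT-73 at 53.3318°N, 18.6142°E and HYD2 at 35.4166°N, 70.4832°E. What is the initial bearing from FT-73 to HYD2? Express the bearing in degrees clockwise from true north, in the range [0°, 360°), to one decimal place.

Δλ = 51.8690°
y = sin Δλ · cos φ₂ = 0.641048
x = cos φ₁ sin φ₂ − sin φ₁ cos φ₂ cos Δλ = -0.057549
θ = atan2(y, x) = 95.1299° → 95.1299° (mod 360°)

95.1°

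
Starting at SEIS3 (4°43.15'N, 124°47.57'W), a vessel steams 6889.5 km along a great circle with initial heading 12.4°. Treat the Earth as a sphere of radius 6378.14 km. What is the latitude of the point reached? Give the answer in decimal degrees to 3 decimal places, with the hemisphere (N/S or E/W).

63.806°N

SEIS3: φ = +4.71917°, λ = -124.79283°
δ = d/R = 6889.5/6378.14 = 1.080174 rad
φ₂ = arcsin(sin φ₁ cos δ + cos φ₁ sin δ cos θ)
   = arcsin(0.08227·0.47118 + 0.99661·0.88204·0.97667) = 63.80641°
λ₂ = λ₁ + atan2(sin θ sin δ cos φ₁, cos δ − sin φ₁ sin φ₂) = -99.38266°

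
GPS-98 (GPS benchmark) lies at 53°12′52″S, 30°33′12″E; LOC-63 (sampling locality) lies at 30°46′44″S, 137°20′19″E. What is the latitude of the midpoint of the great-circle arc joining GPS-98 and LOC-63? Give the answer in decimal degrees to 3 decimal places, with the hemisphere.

55.736°S

GPS-98: φ = -53.21444°, λ = +30.55333°
LOC-63: φ = -30.77889°, λ = +137.33861°
Bx = cos φ₂ cos Δλ = -0.248110,  By = cos φ₂ sin Δλ = 0.822543
φₘ = atan2(sin φ₁ + sin φ₂, √((cos φ₁ + Bx)² + By²)) = -55.73608°
λₘ = λ₁ + atan2(By, cos φ₁ + Bx) = 97.46115°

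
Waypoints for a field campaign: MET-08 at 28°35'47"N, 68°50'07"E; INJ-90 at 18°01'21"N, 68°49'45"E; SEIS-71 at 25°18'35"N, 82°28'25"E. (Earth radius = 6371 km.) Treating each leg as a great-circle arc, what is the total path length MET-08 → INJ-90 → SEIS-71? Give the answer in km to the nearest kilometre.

2800 km

MET-08: φ = +28.59639°, λ = +68.83528°
INJ-90: φ = +18.02250°, λ = +68.82917°
SEIS-71: φ = +25.30972°, λ = +82.47361°
MET-08→INJ-90: c = 0.184549 rad, d = 1175.76 km
INJ-90→SEIS-71: c = 0.255006 rad, d = 1624.64 km
Total = 1175.76 + 1624.64 = 2800.40 km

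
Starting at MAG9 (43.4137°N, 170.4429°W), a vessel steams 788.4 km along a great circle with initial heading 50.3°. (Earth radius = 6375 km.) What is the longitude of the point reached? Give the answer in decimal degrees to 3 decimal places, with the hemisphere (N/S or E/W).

162.341°W

δ = d/R = 788.4/6375 = 0.123671 rad
φ₂ = arcsin(sin φ₁ cos δ + cos φ₁ sin δ cos θ)
   = arcsin(0.68726·0.99236 + 0.72641·0.12336·0.63877) = 47.66758°
λ₂ = λ₁ + atan2(sin θ sin δ cos φ₁, cos δ − sin φ₁ sin φ₂) = -162.34097°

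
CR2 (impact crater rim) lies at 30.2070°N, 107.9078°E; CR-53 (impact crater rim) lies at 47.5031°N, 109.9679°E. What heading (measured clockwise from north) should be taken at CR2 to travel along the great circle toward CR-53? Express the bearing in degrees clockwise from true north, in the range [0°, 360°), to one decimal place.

4.7°

Δλ = 2.0601°
y = sin Δλ · cos φ₂ = 0.024285
x = cos φ₁ sin φ₂ − sin φ₁ cos φ₂ cos Δλ = 0.297530
θ = atan2(y, x) = 4.6662° → 4.6662° (mod 360°)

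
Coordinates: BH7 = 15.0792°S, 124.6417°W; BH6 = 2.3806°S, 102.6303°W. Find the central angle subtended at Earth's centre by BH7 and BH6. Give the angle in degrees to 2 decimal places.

Δφ = 12.6986°,  Δλ = 22.0114°
a = sin²(Δφ/2) + cos φ₁ cos φ₂ sin²(Δλ/2) = 0.047390
c = 2·arcsin(√a) = 0.438900 rad = 25.1471°

25.15°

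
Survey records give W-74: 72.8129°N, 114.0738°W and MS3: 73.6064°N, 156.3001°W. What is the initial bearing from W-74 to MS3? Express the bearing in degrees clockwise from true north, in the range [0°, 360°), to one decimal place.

293.8°

Δλ = -42.2263°
y = sin Δλ · cos φ₂ = -0.189679
x = cos φ₁ sin φ₂ − sin φ₁ cos φ₂ cos Δλ = 0.083819
θ = atan2(y, x) = -66.1593° → 293.8407° (mod 360°)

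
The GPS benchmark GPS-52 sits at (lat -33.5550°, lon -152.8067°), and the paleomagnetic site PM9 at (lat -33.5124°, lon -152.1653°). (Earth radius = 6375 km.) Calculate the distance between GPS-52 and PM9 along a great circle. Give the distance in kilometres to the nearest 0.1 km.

Δφ = 0.0426°,  Δλ = 0.6414°
a = sin²(Δφ/2) + cos φ₁ cos φ₂ sin²(Δλ/2) = 0.000022
c = 2·arcsin(√a) = 0.009361 rad = 0.5363°
d = R·c = 6375 × 0.009361 = 59.7 km

59.7 km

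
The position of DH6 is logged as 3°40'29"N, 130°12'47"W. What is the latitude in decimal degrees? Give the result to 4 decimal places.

3° + 40′/60 + 29″/3600 = 3 + 0.66667 + 0.00806 = 3.6747°

3.6747°N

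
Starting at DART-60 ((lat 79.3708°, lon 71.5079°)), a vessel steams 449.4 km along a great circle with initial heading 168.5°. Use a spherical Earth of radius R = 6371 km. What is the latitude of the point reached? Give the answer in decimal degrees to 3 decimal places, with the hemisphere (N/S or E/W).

75.388°N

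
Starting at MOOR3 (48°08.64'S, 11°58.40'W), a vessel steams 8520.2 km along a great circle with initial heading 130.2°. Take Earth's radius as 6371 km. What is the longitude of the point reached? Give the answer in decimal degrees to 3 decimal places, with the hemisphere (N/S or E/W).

MOOR3: φ = -48.14400°, λ = -11.97333°
δ = d/R = 8520.2/6371 = 1.337341 rad
φ₂ = arcsin(sin φ₁ cos δ + cos φ₁ sin δ cos θ)
   = arcsin(-0.74482·0.23134 + 0.66726·0.97287·-0.64546) = -36.25025°
λ₂ = λ₁ + atan2(sin θ sin δ cos φ₁, cos δ − sin φ₁ sin φ₂) = 100.89125°

100.891°E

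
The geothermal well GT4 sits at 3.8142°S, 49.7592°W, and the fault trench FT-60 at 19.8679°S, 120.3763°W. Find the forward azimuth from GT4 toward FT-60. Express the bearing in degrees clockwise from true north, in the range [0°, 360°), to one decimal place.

250.3°

Δλ = -70.6171°
y = sin Δλ · cos φ₂ = -0.887174
x = cos φ₁ sin φ₂ − sin φ₁ cos φ₂ cos Δλ = -0.318337
θ = atan2(y, x) = -109.7391° → 250.2609° (mod 360°)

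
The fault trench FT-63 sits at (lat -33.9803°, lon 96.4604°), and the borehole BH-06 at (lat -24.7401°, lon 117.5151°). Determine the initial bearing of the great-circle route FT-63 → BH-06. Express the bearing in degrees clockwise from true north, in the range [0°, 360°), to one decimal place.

Δλ = 21.0547°
y = sin Δλ · cos φ₂ = 0.326285
x = cos φ₁ sin φ₂ − sin φ₁ cos φ₂ cos Δλ = 0.126685
θ = atan2(y, x) = 68.7806° → 68.7806° (mod 360°)

68.8°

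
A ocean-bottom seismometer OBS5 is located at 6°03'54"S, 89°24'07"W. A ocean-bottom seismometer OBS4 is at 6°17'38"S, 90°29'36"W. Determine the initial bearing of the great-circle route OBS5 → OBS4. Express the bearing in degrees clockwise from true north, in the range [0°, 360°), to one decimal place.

258.0°

OBS5: φ = -6.06500°, λ = -89.40194°
OBS4: φ = -6.29389°, λ = -90.49333°
Δλ = -1.0914°
y = sin Δλ · cos φ₂ = -0.018932
x = cos φ₁ sin φ₂ − sin φ₁ cos φ₂ cos Δλ = -0.004014
θ = atan2(y, x) = -101.9702° → 258.0298° (mod 360°)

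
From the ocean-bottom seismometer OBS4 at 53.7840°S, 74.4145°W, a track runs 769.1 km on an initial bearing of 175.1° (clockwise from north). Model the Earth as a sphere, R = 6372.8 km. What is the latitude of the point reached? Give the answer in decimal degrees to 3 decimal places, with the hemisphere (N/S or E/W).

δ = d/R = 769.1/6372.8 = 0.120685 rad
φ₂ = arcsin(sin φ₁ cos δ + cos φ₁ sin δ cos θ)
   = arcsin(-0.80680·0.99273 + 0.59083·0.12039·-0.99635) = -60.66831°
λ₂ = λ₁ + atan2(sin θ sin δ cos φ₁, cos δ − sin φ₁ sin φ₂) = -73.21163°

60.668°S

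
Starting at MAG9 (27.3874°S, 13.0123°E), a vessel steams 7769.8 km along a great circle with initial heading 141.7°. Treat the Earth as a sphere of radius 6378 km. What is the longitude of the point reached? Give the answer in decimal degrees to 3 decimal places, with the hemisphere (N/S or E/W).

δ = d/R = 7769.8/6378 = 1.218219 rad
φ₂ = arcsin(sin φ₁ cos δ + cos φ₁ sin δ cos θ)
   = arcsin(-0.46000·0.34532 + 0.88792·0.93849·-0.78478) = -54.37037°
λ₂ = λ₁ + atan2(sin θ sin δ cos φ₁, cos δ − sin φ₁ sin φ₂) = 106.17902°

106.179°E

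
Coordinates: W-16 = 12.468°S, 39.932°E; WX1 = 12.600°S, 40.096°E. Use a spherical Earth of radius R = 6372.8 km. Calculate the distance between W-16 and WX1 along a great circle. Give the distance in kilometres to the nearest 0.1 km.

23.1 km

Δφ = -0.1320°,  Δλ = 0.1640°
a = sin²(Δφ/2) + cos φ₁ cos φ₂ sin²(Δλ/2) = 0.000003
c = 2·arcsin(√a) = 0.003621 rad = 0.2075°
d = R·c = 6372.8 × 0.003621 = 23.1 km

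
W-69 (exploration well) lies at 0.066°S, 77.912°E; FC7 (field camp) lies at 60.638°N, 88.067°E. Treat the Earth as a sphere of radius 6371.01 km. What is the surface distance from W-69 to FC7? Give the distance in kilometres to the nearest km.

6806 km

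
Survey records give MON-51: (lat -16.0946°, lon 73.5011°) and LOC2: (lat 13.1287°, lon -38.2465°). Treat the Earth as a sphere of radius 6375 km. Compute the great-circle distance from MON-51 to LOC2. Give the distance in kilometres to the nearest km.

Δφ = 29.2233°,  Δλ = -111.7476°
a = sin²(Δφ/2) + cos φ₁ cos φ₂ sin²(Δλ/2) = 0.704830
c = 2·arcsin(√a) = 1.992877 rad = 114.1835°
d = R·c = 6375 × 1.992877 = 12704.6 km

12705 km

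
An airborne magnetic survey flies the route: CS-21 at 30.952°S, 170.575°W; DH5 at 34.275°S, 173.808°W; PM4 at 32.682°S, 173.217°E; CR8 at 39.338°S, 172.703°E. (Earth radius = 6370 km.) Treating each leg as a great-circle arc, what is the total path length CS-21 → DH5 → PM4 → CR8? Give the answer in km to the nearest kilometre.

2434 km

CS-21→DH5: c = 0.074974 rad, d = 477.59 km
DH5→PM4: c = 0.190785 rad, d = 1215.30 km
PM4→CR8: c = 0.116395 rad, d = 741.44 km
Total = 477.59 + 1215.30 + 741.44 = 2434.32 km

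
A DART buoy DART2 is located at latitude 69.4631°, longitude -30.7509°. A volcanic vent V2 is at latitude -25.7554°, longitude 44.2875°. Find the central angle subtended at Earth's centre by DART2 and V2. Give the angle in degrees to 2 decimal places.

Δφ = -95.2185°,  Δλ = 75.0384°
a = sin²(Δφ/2) + cos φ₁ cos φ₂ sin²(Δλ/2) = 0.662671
c = 2·arcsin(√a) = 1.902170 rad = 108.9863°

108.99°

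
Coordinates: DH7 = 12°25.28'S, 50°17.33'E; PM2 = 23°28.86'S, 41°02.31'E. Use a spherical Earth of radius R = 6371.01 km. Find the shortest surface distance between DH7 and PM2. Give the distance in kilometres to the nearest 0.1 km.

1570.3 km

DH7: φ = -12.42133°, λ = +50.28883°
PM2: φ = -23.48100°, λ = +41.03850°
Δφ = -11.0597°,  Δλ = -9.2503°
a = sin²(Δφ/2) + cos φ₁ cos φ₂ sin²(Δλ/2) = 0.015110
c = 2·arcsin(√a) = 0.246471 rad = 14.1218°
d = R·c = 6371.01 × 0.246471 = 1570.3 km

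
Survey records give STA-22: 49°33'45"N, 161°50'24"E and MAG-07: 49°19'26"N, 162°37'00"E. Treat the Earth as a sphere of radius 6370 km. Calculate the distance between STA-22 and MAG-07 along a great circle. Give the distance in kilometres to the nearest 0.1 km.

STA-22: φ = +49.56250°, λ = +161.84000°
MAG-07: φ = +49.32389°, λ = +162.61667°
Δφ = -0.2386°,  Δλ = 0.7767°
a = sin²(Δφ/2) + cos φ₁ cos φ₂ sin²(Δλ/2) = 0.000024
c = 2·arcsin(√a) = 0.009748 rad = 0.5585°
d = R·c = 6370 × 0.009748 = 62.1 km

62.1 km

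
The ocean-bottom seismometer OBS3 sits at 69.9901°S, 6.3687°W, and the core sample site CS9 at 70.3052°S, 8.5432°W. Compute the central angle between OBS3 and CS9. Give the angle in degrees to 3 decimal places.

0.803°

Δφ = -0.3151°,  Δλ = -2.1745°
a = sin²(Δφ/2) + cos φ₁ cos φ₂ sin²(Δλ/2) = 0.000049
c = 2·arcsin(√a) = 0.014012 rad = 0.8028°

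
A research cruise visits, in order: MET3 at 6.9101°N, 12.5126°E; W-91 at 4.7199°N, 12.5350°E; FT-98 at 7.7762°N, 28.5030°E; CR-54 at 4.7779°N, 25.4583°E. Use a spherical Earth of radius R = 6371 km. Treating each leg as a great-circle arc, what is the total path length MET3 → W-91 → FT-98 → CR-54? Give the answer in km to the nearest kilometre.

2514 km

MET3→W-91: c = 0.038228 rad, d = 243.55 km
W-91→FT-98: c = 0.282083 rad, d = 1797.15 km
FT-98→CR-54: c = 0.074350 rad, d = 473.68 km
Total = 243.55 + 1797.15 + 473.68 = 2514.39 km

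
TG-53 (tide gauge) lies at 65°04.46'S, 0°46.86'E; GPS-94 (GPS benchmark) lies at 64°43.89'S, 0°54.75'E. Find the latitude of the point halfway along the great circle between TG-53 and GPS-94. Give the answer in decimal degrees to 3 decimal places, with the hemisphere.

64.903°S

TG-53: φ = -65.07433°, λ = +0.78100°
GPS-94: φ = -64.73150°, λ = +0.91250°
Bx = cos φ₂ cos Δλ = 0.426860,  By = cos φ₂ sin Δλ = 0.000980
φₘ = atan2(sin φ₁ + sin φ₂, √((cos φ₁ + Bx)² + By²)) = -64.90293°
λₘ = λ₁ + atan2(By, cos φ₁ + Bx) = 0.84717°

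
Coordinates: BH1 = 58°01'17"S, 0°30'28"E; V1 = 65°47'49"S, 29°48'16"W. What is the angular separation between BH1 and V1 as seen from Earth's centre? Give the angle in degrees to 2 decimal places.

BH1: φ = -58.02139°, λ = +0.50778°
V1: φ = -65.79694°, λ = -29.80444°
Δφ = -7.7756°,  Δλ = -30.3122°
a = sin²(Δφ/2) + cos φ₁ cos φ₂ sin²(Δλ/2) = 0.019439
c = 2·arcsin(√a) = 0.279757 rad = 16.0289°

16.03°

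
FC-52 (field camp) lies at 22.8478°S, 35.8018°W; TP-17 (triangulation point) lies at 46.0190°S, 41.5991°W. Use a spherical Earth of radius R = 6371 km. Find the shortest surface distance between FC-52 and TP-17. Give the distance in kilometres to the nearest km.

2629 km

Δφ = -23.1712°,  Δλ = -5.7973°
a = sin²(Δφ/2) + cos φ₁ cos φ₂ sin²(Δλ/2) = 0.041970
c = 2·arcsin(√a) = 0.412653 rad = 23.6432°
d = R·c = 6371 × 0.412653 = 2629.0 km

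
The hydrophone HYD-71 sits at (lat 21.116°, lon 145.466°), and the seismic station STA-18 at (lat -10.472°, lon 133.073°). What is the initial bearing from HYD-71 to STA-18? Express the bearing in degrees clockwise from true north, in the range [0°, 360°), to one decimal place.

Δλ = -12.3930°
y = sin Δλ · cos φ₂ = -0.211041
x = cos φ₁ sin φ₂ − sin φ₁ cos φ₂ cos Δλ = -0.515553
θ = atan2(y, x) = -157.7383° → 202.2617° (mod 360°)

202.3°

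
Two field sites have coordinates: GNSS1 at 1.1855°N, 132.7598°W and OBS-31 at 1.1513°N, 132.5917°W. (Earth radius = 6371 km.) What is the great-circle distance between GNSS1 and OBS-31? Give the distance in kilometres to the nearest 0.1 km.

Δφ = -0.0342°,  Δλ = 0.1681°
a = sin²(Δφ/2) + cos φ₁ cos φ₂ sin²(Δλ/2) = 0.000002
c = 2·arcsin(√a) = 0.002993 rad = 0.1715°
d = R·c = 6371 × 0.002993 = 19.1 km

19.1 km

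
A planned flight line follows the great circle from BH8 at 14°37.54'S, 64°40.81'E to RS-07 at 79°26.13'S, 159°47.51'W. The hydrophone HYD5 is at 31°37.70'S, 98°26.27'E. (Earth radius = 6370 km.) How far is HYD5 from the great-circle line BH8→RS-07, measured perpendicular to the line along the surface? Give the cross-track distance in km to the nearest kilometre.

2808 km

BH8: φ = -14.62567°, λ = +64.68017°
RS-07: φ = -79.43550°, λ = -159.79183°
HYD5: φ = -31.62833°, λ = +98.43783°
δ₁₃ = central angle BH8→HYD5 = 0.613945 rad  (haversine)
θ₁₃ = bearing BH8→HYD5 = 124.785°,  θ₁₂ = bearing BH8→RS-07 = 172.565°
dₓₜ = R·arcsin(sin δ₁₃ · sin(θ₁₃ − θ₁₂)) = 6370·arcsin(0.57610·sin(-47.779°)) = -2807.707 km
|dₓₜ| = 2807.707 km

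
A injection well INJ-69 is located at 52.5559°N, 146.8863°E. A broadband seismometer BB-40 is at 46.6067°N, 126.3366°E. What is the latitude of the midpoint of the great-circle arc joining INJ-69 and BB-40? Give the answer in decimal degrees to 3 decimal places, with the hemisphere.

50.036°N

Bx = cos φ₂ cos Δλ = 0.643287,  By = cos φ₂ sin Δλ = -0.241151
φₘ = atan2(sin φ₁ + sin φ₂, √((cos φ₁ + Bx)² + By²)) = 50.03620°
λₘ = λ₁ + atan2(By, cos φ₁ + Bx) = 135.97773°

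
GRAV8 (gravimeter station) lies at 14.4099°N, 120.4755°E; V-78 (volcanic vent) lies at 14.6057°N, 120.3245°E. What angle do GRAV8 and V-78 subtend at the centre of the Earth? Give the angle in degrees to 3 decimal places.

0.244°

Δφ = 0.1958°,  Δλ = -0.1510°
a = sin²(Δφ/2) + cos φ₁ cos φ₂ sin²(Δλ/2) = 0.000005
c = 2·arcsin(√a) = 0.004265 rad = 0.2444°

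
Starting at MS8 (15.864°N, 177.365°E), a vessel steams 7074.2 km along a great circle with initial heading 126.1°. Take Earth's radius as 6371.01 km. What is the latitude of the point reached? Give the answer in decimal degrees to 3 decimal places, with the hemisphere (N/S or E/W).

22.723°S

δ = d/R = 7074.2/6371.01 = 1.110373 rad
φ₂ = arcsin(sin φ₁ cos δ + cos φ₁ sin δ cos θ)
   = arcsin(0.27335·0.44433 + 0.96191·0.89586·-0.58920) = -22.72307°
λ₂ = λ₁ + atan2(sin θ sin δ cos φ₁, cos δ − sin φ₁ sin φ₂) = -130.93645°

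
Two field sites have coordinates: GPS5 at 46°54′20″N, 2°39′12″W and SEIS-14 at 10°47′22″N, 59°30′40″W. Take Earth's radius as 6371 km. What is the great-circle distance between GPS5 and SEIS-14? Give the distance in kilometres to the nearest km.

6645 km

GPS5: φ = +46.90556°, λ = -2.65333°
SEIS-14: φ = +10.78944°, λ = -59.51111°
Δφ = -36.1161°,  Δλ = -56.8578°
a = sin²(Δφ/2) + cos φ₁ cos φ₂ sin²(Δλ/2) = 0.248192
c = 2·arcsin(√a) = 1.043017 rad = 59.7605°
d = R·c = 6371 × 1.043017 = 6645.1 km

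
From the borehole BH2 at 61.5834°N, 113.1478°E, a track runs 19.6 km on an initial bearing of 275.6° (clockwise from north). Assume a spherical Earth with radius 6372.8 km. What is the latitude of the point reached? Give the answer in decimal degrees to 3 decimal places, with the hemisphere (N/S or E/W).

61.600°N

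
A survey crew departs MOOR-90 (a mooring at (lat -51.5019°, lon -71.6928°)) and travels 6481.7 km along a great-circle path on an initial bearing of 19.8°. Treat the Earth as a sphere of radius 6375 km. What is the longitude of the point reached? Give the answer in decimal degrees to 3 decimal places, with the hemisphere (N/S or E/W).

δ = d/R = 6481.7/6375 = 1.016737 rad
φ₂ = arcsin(sin φ₁ cos δ + cos φ₁ sin δ cos θ)
   = arcsin(-0.78263·0.52614 + 0.62249·0.85040·0.94088) = 4.95029°
λ₂ = λ₁ + atan2(sin θ sin δ cos φ₁, cos δ − sin φ₁ sin φ₂) = -54.88633°

54.886°W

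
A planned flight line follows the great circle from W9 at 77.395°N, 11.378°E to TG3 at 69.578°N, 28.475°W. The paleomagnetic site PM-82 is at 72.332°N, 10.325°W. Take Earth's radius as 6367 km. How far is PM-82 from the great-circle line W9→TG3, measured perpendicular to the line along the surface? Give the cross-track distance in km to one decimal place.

238.8 km

δ₁₃ = central angle W9→PM-82 = 0.131218 rad  (haversine)
θ₁₃ = bearing W9→PM-82 = 239.068°,  θ₁₂ = bearing W9→TG3 = 255.722°
dₓₜ = R·arcsin(sin δ₁₃ · sin(θ₁₃ − θ₁₂)) = 6367·arcsin(0.13084·sin(-16.654°)) = -238.810 km
|dₓₜ| = 238.810 km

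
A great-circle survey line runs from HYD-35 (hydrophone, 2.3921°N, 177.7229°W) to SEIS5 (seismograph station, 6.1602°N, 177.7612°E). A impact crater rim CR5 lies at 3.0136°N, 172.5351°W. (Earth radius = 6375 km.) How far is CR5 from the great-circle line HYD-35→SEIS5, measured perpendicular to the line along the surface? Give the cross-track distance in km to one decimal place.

424.6 km

δ₁₃ = central angle HYD-35→CR5 = 0.091091 rad  (haversine)
θ₁₃ = bearing HYD-35→CR5 = 83.043°,  θ₁₂ = bearing HYD-35→SEIS5 = 310.069°
dₓₜ = R·arcsin(sin δ₁₃ · sin(θ₁₃ − θ₁₂)) = 6375·arcsin(0.09097·sin(-227.026°)) = 424.608 km
|dₓₜ| = 424.608 km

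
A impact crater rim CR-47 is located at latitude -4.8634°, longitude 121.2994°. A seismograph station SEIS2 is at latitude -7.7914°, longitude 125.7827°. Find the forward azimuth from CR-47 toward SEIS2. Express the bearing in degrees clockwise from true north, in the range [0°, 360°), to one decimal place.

Δλ = 4.4833°
y = sin Δλ · cos φ₂ = 0.077447
x = cos φ₁ sin φ₂ − sin φ₁ cos φ₂ cos Δλ = -0.051338
θ = atan2(y, x) = 123.5396° → 123.5396° (mod 360°)

123.5°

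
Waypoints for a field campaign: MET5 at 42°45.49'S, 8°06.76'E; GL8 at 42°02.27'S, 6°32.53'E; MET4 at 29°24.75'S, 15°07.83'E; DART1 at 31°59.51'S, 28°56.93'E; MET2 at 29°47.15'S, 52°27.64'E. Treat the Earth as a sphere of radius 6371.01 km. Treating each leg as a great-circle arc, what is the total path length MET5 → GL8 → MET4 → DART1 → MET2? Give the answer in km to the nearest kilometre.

5357 km

MET5: φ = -42.75817°, λ = +8.11267°
GL8: φ = -42.03783°, λ = +6.54217°
MET4: φ = -29.41250°, λ = +15.13050°
DART1: φ = -31.99183°, λ = +28.94883°
MET2: φ = -29.78583°, λ = +52.46067°
MET5→GL8: c = 0.023828 rad, d = 151.81 km
GL8→MET4: c = 0.251398 rad, d = 1601.66 km
MET4→DART1: c = 0.212037 rad, d = 1350.89 km
DART1→MET2: c = 0.353554 rad, d = 2252.50 km
Total = 151.81 + 1601.66 + 1350.89 + 2252.50 = 5356.85 km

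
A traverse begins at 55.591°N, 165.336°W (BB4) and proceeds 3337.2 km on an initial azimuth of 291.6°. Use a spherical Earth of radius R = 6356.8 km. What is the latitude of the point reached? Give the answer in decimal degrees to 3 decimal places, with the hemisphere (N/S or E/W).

54.903°N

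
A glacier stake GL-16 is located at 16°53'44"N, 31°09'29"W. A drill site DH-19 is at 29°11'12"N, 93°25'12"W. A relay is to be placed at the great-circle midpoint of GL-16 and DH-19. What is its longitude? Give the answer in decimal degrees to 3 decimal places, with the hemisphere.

GL-16: φ = +16.89556°, λ = -31.15806°
DH-19: φ = +29.18667°, λ = -93.42000°
Bx = cos φ₂ cos Δλ = 0.406337,  By = cos φ₂ sin Δλ = -0.772710
φₘ = atan2(sin φ₁ + sin φ₂, √((cos φ₁ + Bx)² + By²)) = 26.41306°
λₘ = λ₁ + atan2(By, cos φ₁ + Bx) = -60.70465°

60.705°W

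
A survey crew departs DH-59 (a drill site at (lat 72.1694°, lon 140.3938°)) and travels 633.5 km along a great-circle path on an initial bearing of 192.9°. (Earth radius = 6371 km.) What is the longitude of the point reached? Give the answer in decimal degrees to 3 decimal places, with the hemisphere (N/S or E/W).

137.197°E

δ = d/R = 633.5/6371 = 0.099435 rad
φ₂ = arcsin(sin φ₁ cos δ + cos φ₁ sin δ cos θ)
   = arcsin(0.95197·0.99506 + 0.30620·0.09927·-0.97476) = 66.58256°
λ₂ = λ₁ + atan2(sin θ sin δ cos φ₁, cos δ − sin φ₁ sin φ₂) = 137.19708°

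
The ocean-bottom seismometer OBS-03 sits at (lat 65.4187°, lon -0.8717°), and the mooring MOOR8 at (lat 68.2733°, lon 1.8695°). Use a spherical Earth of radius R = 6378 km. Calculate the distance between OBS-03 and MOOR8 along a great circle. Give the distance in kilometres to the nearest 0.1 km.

339.6 km

Δφ = 2.8546°,  Δλ = 2.7412°
a = sin²(Δφ/2) + cos φ₁ cos φ₂ sin²(Δλ/2) = 0.000709
c = 2·arcsin(√a) = 0.053243 rad = 3.0506°
d = R·c = 6378 × 0.053243 = 339.6 km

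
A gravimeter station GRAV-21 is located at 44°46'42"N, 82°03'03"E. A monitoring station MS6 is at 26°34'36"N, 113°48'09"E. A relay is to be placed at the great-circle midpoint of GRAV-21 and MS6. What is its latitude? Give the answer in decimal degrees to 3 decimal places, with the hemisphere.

36.725°N

GRAV-21: φ = +44.77833°, λ = +82.05083°
MS6: φ = +26.57667°, λ = +113.80250°
Bx = cos φ₂ cos Δλ = 0.760487,  By = cos φ₂ sin Δλ = 0.470634
φₘ = atan2(sin φ₁ + sin φ₂, √((cos φ₁ + Bx)² + By²)) = 36.72480°
λₘ = λ₁ + atan2(By, cos φ₁ + Bx) = 99.80012°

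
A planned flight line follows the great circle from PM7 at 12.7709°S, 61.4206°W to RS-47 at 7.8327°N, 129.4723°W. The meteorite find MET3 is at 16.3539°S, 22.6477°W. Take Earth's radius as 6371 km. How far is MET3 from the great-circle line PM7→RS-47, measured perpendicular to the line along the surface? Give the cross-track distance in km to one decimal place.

193.6 km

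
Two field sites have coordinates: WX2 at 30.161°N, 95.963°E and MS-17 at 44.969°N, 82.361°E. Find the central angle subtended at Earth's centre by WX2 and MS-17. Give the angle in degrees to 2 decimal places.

Δφ = 14.8080°,  Δλ = -13.6020°
a = sin²(Δφ/2) + cos φ₁ cos φ₂ sin²(Δλ/2) = 0.025184
c = 2·arcsin(√a) = 0.318740 rad = 18.2625°

18.26°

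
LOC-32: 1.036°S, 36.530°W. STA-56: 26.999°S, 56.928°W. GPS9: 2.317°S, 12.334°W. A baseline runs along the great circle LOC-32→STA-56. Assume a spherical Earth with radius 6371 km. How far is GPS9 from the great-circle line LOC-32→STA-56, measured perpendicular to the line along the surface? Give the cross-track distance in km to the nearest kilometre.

δ₁₃ = central angle LOC-32→GPS9 = 0.422699 rad  (haversine)
θ₁₃ = bearing LOC-32→GPS9 = 93.346°,  θ₁₂ = bearing LOC-32→STA-56 = 215.288°
dₓₜ = R·arcsin(sin δ₁₃ · sin(θ₁₃ − θ₁₂)) = 6371·arcsin(0.41022·sin(-121.942°)) = -2265.224 km
|dₓₜ| = 2265.224 km

2265 km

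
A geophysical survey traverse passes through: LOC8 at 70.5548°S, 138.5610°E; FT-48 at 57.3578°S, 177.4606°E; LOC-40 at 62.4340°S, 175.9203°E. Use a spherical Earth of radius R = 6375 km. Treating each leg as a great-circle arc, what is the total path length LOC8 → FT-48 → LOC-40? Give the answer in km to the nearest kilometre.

LOC8→FT-48: c = 0.365985 rad, d = 2333.16 km
FT-48→LOC-40: c = 0.089610 rad, d = 571.26 km
Total = 2333.16 + 571.26 = 2904.42 km

2904 km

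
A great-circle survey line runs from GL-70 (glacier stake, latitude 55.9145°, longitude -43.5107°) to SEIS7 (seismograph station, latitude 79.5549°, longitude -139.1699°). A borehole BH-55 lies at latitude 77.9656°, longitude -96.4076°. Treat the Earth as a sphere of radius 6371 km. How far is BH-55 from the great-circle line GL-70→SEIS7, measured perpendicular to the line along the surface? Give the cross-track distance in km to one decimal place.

150.4 km

δ₁₃ = central angle GL-70→BH-55 = 0.493902 rad  (haversine)
θ₁₃ = bearing GL-70→BH-55 = 339.465°,  θ₁₂ = bearing GL-70→SEIS7 = 342.319°
dₓₜ = R·arcsin(sin δ₁₃ · sin(θ₁₃ − θ₁₂)) = 6371·arcsin(0.47407·sin(-2.854°)) = -150.375 km
|dₓₜ| = 150.375 km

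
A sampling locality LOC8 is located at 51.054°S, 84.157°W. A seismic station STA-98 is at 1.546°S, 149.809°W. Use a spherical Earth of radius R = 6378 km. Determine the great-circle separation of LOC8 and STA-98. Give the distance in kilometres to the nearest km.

8208 km

Δφ = 49.5080°,  Δλ = -65.6520°
a = sin²(Δφ/2) + cos φ₁ cos φ₂ sin²(Δλ/2) = 0.359979
c = 2·arcsin(√a) = 1.286959 rad = 73.7373°
d = R·c = 6378 × 1.286959 = 8208.2 km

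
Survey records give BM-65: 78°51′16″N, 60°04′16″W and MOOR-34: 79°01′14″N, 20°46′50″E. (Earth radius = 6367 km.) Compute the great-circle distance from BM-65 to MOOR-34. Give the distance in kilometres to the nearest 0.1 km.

1588.6 km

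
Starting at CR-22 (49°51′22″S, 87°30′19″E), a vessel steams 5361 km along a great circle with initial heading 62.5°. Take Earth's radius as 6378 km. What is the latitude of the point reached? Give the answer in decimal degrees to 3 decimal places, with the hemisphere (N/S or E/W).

16.746°S

CR-22: φ = -49.85611°, λ = +87.50528°
δ = d/R = 5361/6378 = 0.840546 rad
φ₂ = arcsin(sin φ₁ cos δ + cos φ₁ sin δ cos θ)
   = arcsin(-0.76443·0.66706 + 0.64471·0.74501·0.46175) = -16.74619°
λ₂ = λ₁ + atan2(sin θ sin δ cos φ₁, cos δ − sin φ₁ sin φ₂) = 131.14299°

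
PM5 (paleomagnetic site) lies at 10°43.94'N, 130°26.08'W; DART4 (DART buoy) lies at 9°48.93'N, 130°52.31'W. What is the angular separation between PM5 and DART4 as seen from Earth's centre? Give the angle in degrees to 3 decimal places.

1.013°

PM5: φ = +10.73233°, λ = -130.43467°
DART4: φ = +9.81550°, λ = -130.87183°
Δφ = -0.9168°,  Δλ = -0.4372°
a = sin²(Δφ/2) + cos φ₁ cos φ₂ sin²(Δλ/2) = 0.000078
c = 2·arcsin(√a) = 0.017675 rad = 1.0127°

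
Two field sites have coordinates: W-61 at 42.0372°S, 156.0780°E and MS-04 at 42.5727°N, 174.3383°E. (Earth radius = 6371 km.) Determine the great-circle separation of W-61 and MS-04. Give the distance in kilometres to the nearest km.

9584 km

Δφ = 84.6099°,  Δλ = 18.2603°
a = sin²(Δφ/2) + cos φ₁ cos φ₂ sin²(Δλ/2) = 0.466803
c = 2·arcsin(√a) = 1.504354 rad = 86.1931°
d = R·c = 6371 × 1.504354 = 9584.2 km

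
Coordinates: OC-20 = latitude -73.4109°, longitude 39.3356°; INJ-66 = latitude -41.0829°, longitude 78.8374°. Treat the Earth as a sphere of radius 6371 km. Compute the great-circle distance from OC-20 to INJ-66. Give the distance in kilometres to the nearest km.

4144 km

Δφ = 32.3280°,  Δλ = 39.5018°
a = sin²(Δφ/2) + cos φ₁ cos φ₂ sin²(Δλ/2) = 0.102075
c = 2·arcsin(√a) = 0.650387 rad = 37.2645°
d = R·c = 6371 × 0.650387 = 4143.6 km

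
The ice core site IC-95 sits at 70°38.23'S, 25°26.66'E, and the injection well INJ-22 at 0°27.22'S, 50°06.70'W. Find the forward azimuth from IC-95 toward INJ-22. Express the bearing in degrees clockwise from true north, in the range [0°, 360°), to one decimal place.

IC-95: φ = -70.63717°, λ = +25.44433°
INJ-22: φ = -0.45367°, λ = -50.11167°
Δλ = -75.5560°
y = sin Δλ · cos φ₂ = -0.968362
x = cos φ₁ sin φ₂ − sin φ₁ cos φ₂ cos Δλ = 0.232693
θ = atan2(y, x) = -76.4883° → 283.5117° (mod 360°)

283.5°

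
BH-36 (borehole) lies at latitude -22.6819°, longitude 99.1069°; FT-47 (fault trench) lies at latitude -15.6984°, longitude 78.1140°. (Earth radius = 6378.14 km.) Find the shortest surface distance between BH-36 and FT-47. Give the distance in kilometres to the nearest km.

2337 km

Δφ = 6.9835°,  Δλ = -20.9929°
a = sin²(Δφ/2) + cos φ₁ cos φ₂ sin²(Δλ/2) = 0.033188
c = 2·arcsin(√a) = 0.366398 rad = 20.9931°
d = R·c = 6378.14 × 0.366398 = 2336.9 km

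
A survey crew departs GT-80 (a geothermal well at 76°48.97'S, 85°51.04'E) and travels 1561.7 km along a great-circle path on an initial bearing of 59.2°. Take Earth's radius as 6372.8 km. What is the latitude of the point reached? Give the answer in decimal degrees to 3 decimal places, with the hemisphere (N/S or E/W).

66.380°S

GT-80: φ = -76.81617°, λ = +85.85067°
δ = d/R = 1561.7/6372.8 = 0.245057 rad
φ₂ = arcsin(sin φ₁ cos δ + cos φ₁ sin δ cos θ)
   = arcsin(-0.97364·0.97012 + 0.22808·0.24261·0.51204) = -66.37970°
λ₂ = λ₁ + atan2(sin θ sin δ cos φ₁, cos δ − sin φ₁ sin φ₂) = 117.19020°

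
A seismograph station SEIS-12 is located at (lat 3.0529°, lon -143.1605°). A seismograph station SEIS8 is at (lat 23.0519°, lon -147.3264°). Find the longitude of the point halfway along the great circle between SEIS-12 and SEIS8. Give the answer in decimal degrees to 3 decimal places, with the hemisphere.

145.158°W

Bx = cos φ₂ cos Δλ = 0.917719,  By = cos φ₂ sin Δλ = -0.066844
φₘ = atan2(sin φ₁ + sin φ₂, √((cos φ₁ + Bx)² + By²)) = 13.06072°
λₘ = λ₁ + atan2(By, cos φ₁ + Bx) = -145.15827°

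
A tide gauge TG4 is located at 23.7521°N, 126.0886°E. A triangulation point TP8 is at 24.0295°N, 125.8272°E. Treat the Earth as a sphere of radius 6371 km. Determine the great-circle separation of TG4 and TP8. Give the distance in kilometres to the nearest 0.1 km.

Δφ = 0.2774°,  Δλ = -0.2614°
a = sin²(Δφ/2) + cos φ₁ cos φ₂ sin²(Δλ/2) = 0.000010
c = 2·arcsin(√a) = 0.006391 rad = 0.3662°
d = R·c = 6371 × 0.006391 = 40.7 km

40.7 km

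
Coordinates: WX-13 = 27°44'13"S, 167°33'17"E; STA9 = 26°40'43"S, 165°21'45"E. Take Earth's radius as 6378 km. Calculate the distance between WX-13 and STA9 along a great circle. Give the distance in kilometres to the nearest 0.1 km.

246.9 km

WX-13: φ = -27.73694°, λ = +167.55472°
STA9: φ = -26.67861°, λ = +165.36250°
Δφ = 1.0583°,  Δλ = -2.1922°
a = sin²(Δφ/2) + cos φ₁ cos φ₂ sin²(Δλ/2) = 0.000375
c = 2·arcsin(√a) = 0.038717 rad = 2.2183°
d = R·c = 6378 × 0.038717 = 246.9 km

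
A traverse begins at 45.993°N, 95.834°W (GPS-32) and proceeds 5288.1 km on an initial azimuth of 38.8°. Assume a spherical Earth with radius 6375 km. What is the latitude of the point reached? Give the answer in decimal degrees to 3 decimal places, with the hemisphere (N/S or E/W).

δ = d/R = 5288.1/6375 = 0.829506 rad
φ₂ = arcsin(sin φ₁ cos δ + cos φ₁ sin δ cos θ)
   = arcsin(0.71925·0.67524 + 0.69475·0.73760·0.77934) = 62.25601°
λ₂ = λ₁ + atan2(sin θ sin δ cos φ₁, cos δ − sin φ₁ sin φ₂) = -12.70168°

62.256°N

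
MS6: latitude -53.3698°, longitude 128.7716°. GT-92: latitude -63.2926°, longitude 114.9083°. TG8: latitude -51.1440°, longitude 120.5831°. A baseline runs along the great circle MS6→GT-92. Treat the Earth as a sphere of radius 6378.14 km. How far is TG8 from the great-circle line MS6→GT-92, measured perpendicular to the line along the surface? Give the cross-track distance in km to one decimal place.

601.1 km

δ₁₃ = central angle MS6→TG8 = 0.095647 rad  (haversine)
θ₁₃ = bearing MS6→TG8 = 290.666°,  θ₁₂ = bearing MS6→GT-92 = 210.499°
dₓₜ = R·arcsin(sin δ₁₃ · sin(θ₁₃ − θ₁₂)) = 6378.14·arcsin(0.09550·sin(80.168°)) = 601.063 km
|dₓₜ| = 601.063 km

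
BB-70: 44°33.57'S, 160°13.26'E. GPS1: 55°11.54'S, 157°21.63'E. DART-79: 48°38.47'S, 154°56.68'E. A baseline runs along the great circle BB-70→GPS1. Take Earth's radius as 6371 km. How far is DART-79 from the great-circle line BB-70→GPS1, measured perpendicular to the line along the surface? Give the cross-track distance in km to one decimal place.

311.8 km

BB-70: φ = -44.55950°, λ = +160.22100°
GPS1: φ = -55.19233°, λ = +157.36050°
DART-79: φ = -48.64117°, λ = +154.94467°
δ₁₃ = central angle BB-70→DART-79 = 0.095234 rad  (haversine)
θ₁₃ = bearing BB-70→DART-79 = 219.718°,  θ₁₂ = bearing BB-70→GPS1 = 188.753°
dₓₜ = R·arcsin(sin δ₁₃ · sin(θ₁₃ − θ₁₂)) = 6371·arcsin(0.09509·sin(30.965°)) = 311.831 km
|dₓₜ| = 311.831 km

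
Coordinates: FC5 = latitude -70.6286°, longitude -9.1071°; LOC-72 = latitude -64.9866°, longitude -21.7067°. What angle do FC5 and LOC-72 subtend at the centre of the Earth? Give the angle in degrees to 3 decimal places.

Δφ = 5.6420°,  Δλ = -12.5996°
a = sin²(Δφ/2) + cos φ₁ cos φ₂ sin²(Δλ/2) = 0.004111
c = 2·arcsin(√a) = 0.128321 rad = 7.3522°

7.352°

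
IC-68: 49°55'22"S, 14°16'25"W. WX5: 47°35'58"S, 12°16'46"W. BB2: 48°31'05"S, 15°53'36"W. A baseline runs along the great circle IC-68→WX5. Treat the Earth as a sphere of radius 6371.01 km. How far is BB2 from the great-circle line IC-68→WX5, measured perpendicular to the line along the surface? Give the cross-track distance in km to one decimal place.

181.1 km

IC-68: φ = -49.92278°, λ = -14.27361°
WX5: φ = -47.59944°, λ = -12.27944°
BB2: φ = -48.51806°, λ = -15.89333°
δ₁₃ = central angle IC-68→BB2 = 0.030691 rad  (haversine)
θ₁₃ = bearing IC-68→BB2 = 322.400°,  θ₁₂ = bearing IC-68→WX5 = 30.256°
dₓₜ = R·arcsin(sin δ₁₃ · sin(θ₁₃ − θ₁₂)) = 6371.01·arcsin(0.03069·sin(292.145°)) = -181.103 km
|dₓₜ| = 181.103 km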